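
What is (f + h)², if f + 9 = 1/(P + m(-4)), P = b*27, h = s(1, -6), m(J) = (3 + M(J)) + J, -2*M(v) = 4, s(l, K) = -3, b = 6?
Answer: 3636649/25281 ≈ 143.85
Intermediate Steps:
M(v) = -2 (M(v) = -½*4 = -2)
m(J) = 1 + J (m(J) = (3 - 2) + J = 1 + J)
h = -3
P = 162 (P = 6*27 = 162)
f = -1430/159 (f = -9 + 1/(162 + (1 - 4)) = -9 + 1/(162 - 3) = -9 + 1/159 = -1430/159 ≈ -8.9937)
(f + h)² = (-1430/159 - 3)² = (-1907/159)² = 3636649/25281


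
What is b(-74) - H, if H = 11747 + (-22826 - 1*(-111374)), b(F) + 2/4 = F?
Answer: -200739/2 ≈ -1.0037e+5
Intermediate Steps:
b(F) = -1/2 + F
H = 100295 (H = 11747 + (-22826 + 111374) = 11747 + 88548 = 100295)
b(-74) - H = (-1/2 - 74) - 1*100295 = -149/2 - 100295 = -200739/2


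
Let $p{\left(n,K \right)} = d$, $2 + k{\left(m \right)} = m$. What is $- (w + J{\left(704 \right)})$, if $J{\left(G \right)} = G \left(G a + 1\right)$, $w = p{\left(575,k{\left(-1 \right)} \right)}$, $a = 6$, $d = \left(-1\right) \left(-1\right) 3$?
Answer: $-2974403$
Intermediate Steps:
$k{\left(m \right)} = -2 + m$
$d = 3$ ($d = 1 \cdot 3 = 3$)
$p{\left(n,K \right)} = 3$
$w = 3$
$J{\left(G \right)} = G \left(1 + 6 G\right)$ ($J{\left(G \right)} = G \left(G 6 + 1\right) = G \left(6 G + 1\right) = G \left(1 + 6 G\right)$)
$- (w + J{\left(704 \right)}) = - (3 + 704 \left(1 + 6 \cdot 704\right)) = - (3 + 704 \left(1 + 4224\right)) = - (3 + 704 \cdot 4225) = - (3 + 2974400) = \left(-1\right) 2974403 = -2974403$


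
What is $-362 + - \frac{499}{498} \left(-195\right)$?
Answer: $- \frac{27657}{166} \approx -166.61$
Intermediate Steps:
$-362 + - \frac{499}{498} \left(-195\right) = -362 + \left(-499\right) \frac{1}{498} \left(-195\right) = -362 - - \frac{32435}{166} = -362 + \frac{32435}{166} = - \frac{27657}{166}$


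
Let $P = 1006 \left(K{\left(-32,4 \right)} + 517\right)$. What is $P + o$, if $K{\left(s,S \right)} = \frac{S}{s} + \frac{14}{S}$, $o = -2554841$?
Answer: $- \frac{8125375}{4} \approx -2.0313 \cdot 10^{6}$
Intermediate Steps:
$K{\left(s,S \right)} = \frac{14}{S} + \frac{S}{s}$
$P = \frac{2093989}{4}$ ($P = 1006 \left(\left(\frac{14}{4} + \frac{4}{-32}\right) + 517\right) = 1006 \left(\left(14 \cdot \frac{1}{4} + 4 \left(- \frac{1}{32}\right)\right) + 517\right) = 1006 \left(\left(\frac{7}{2} - \frac{1}{8}\right) + 517\right) = 1006 \left(\frac{27}{8} + 517\right) = 1006 \cdot \frac{4163}{8} = \frac{2093989}{4} \approx 5.235 \cdot 10^{5}$)
$P + o = \frac{2093989}{4} - 2554841 = - \frac{8125375}{4}$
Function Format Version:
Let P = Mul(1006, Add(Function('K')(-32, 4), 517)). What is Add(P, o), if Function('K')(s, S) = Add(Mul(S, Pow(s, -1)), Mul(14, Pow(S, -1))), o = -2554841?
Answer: Rational(-8125375, 4) ≈ -2.0313e+6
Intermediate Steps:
Function('K')(s, S) = Add(Mul(14, Pow(S, -1)), Mul(S, Pow(s, -1)))
P = Rational(2093989, 4) (P = Mul(1006, Add(Add(Mul(14, Pow(4, -1)), Mul(4, Pow(-32, -1))), 517)) = Mul(1006, Add(Add(Mul(14, Rational(1, 4)), Mul(4, Rational(-1, 32))), 517)) = Mul(1006, Add(Add(Rational(7, 2), Rational(-1, 8)), 517)) = Mul(1006, Add(Rational(27, 8), 517)) = Mul(1006, Rational(4163, 8)) = Rational(2093989, 4) ≈ 5.2350e+5)
Add(P, o) = Add(Rational(2093989, 4), -2554841) = Rational(-8125375, 4)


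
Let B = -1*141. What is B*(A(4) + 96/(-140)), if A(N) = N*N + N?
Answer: -95316/35 ≈ -2723.3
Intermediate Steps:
A(N) = N + N**2 (A(N) = N**2 + N = N + N**2)
B = -141
B*(A(4) + 96/(-140)) = -141*(4*(1 + 4) + 96/(-140)) = -141*(4*5 + 96*(-1/140)) = -141*(20 - 24/35) = -141*676/35 = -95316/35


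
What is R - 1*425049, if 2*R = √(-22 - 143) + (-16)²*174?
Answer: -402777 + I*√165/2 ≈ -4.0278e+5 + 6.4226*I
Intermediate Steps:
R = 22272 + I*√165/2 (R = (√(-22 - 143) + (-16)²*174)/2 = (√(-165) + 256*174)/2 = (I*√165 + 44544)/2 = (44544 + I*√165)/2 = 22272 + I*√165/2 ≈ 22272.0 + 6.4226*I)
R - 1*425049 = (22272 + I*√165/2) - 1*425049 = (22272 + I*√165/2) - 425049 = -402777 + I*√165/2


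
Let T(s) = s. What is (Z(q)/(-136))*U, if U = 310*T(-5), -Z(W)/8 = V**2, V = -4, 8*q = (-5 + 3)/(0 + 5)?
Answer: -24800/17 ≈ -1458.8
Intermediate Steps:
q = -1/20 (q = ((-5 + 3)/(0 + 5))/8 = (-2/5)/8 = (-2*1/5)/8 = (1/8)*(-2/5) = -1/20 ≈ -0.050000)
Z(W) = -128 (Z(W) = -8*(-4)**2 = -8*16 = -128)
U = -1550 (U = 310*(-5) = -1550)
(Z(q)/(-136))*U = -128/(-136)*(-1550) = -128*(-1/136)*(-1550) = (16/17)*(-1550) = -24800/17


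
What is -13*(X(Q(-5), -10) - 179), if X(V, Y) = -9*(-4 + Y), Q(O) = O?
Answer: 689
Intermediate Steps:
X(V, Y) = 36 - 9*Y
-13*(X(Q(-5), -10) - 179) = -13*((36 - 9*(-10)) - 179) = -13*((36 + 90) - 179) = -13*(126 - 179) = -13*(-53) = 689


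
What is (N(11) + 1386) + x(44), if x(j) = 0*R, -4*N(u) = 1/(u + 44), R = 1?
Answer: 304919/220 ≈ 1386.0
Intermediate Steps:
N(u) = -1/(4*(44 + u)) (N(u) = -1/(4*(u + 44)) = -1/(4*(44 + u)))
x(j) = 0 (x(j) = 0*1 = 0)
(N(11) + 1386) + x(44) = (-1/(176 + 4*11) + 1386) + 0 = (-1/(176 + 44) + 1386) + 0 = (-1/220 + 1386) + 0 = 304919/220 + 0 = 304919/220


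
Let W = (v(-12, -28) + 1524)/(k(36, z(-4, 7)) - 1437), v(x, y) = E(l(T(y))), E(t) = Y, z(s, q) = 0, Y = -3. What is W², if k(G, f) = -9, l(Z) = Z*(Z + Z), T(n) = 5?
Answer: 257049/232324 ≈ 1.1064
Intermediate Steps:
l(Z) = 2*Z² (l(Z) = Z*(2*Z) = 2*Z²)
E(t) = -3
v(x, y) = -3
W = -507/482 (W = (-3 + 1524)/(-9 - 1437) = 1521/(-1446) = 1521*(-1/1446) = -507/482 ≈ -1.0519)
W² = (-507/482)² = 257049/232324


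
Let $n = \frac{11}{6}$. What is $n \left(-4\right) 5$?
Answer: $- \frac{110}{3} \approx -36.667$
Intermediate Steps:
$n = \frac{11}{6}$ ($n = 11 \cdot \frac{1}{6} = \frac{11}{6} \approx 1.8333$)
$n \left(-4\right) 5 = \frac{11}{6} \left(-4\right) 5 = \left(- \frac{22}{3}\right) 5 = - \frac{110}{3}$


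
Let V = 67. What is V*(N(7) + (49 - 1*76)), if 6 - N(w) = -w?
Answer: -938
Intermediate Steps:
N(w) = 6 + w (N(w) = 6 - (-1)*w = 6 + w)
V*(N(7) + (49 - 1*76)) = 67*((6 + 7) + (49 - 1*76)) = 67*(13 + (49 - 76)) = 67*(13 - 27) = 67*(-14) = -938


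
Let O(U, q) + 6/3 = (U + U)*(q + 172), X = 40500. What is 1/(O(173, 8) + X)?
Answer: 1/102778 ≈ 9.7297e-6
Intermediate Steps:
O(U, q) = -2 + 2*U*(172 + q) (O(U, q) = -2 + (U + U)*(q + 172) = -2 + (2*U)*(172 + q) = -2 + 2*U*(172 + q))
1/(O(173, 8) + X) = 1/((-2 + 344*173 + 2*173*8) + 40500) = 1/((-2 + 59512 + 2768) + 40500) = 1/(62278 + 40500) = 1/102778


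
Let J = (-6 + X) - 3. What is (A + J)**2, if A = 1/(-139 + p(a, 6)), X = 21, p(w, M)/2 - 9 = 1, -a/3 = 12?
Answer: 2036329/14161 ≈ 143.80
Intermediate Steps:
a = -36 (a = -3*12 = -36)
p(w, M) = 20 (p(w, M) = 18 + 2*1 = 18 + 2 = 20)
A = -1/119 (A = 1/(-139 + 20) = 1/(-119) = -1/119 ≈ -0.0084034)
J = 12 (J = (-6 + 21) - 3 = 15 - 3 = 12)
(A + J)**2 = (-1/119 + 12)**2 = (1427/119)**2 = 2036329/14161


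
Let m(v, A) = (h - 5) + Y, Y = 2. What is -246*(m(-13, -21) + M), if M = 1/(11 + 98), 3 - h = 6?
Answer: 160638/109 ≈ 1473.7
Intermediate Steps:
h = -3 (h = 3 - 1*6 = 3 - 6 = -3)
m(v, A) = -6 (m(v, A) = (-3 - 5) + 2 = -8 + 2 = -6)
M = 1/109 ≈ 0.0091743
-246*(m(-13, -21) + M) = -246*(-6 + 1/109) = -246*(-653/109) = 160638/109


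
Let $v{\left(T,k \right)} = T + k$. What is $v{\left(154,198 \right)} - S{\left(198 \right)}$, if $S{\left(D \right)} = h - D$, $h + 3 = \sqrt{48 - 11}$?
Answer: $553 - \sqrt{37} \approx 546.92$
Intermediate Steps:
$h = -3 + \sqrt{37}$ ($h = -3 + \sqrt{48 - 11} = -3 + \sqrt{37} \approx 3.0828$)
$S{\left(D \right)} = -3 + \sqrt{37} - D$ ($S{\left(D \right)} = \left(-3 + \sqrt{37}\right) - D = -3 + \sqrt{37} - D$)
$v{\left(154,198 \right)} - S{\left(198 \right)} = \left(154 + 198\right) - \left(-3 + \sqrt{37} - 198\right) = 352 - \left(-3 + \sqrt{37} - 198\right) = 352 - \left(-201 + \sqrt{37}\right) = 352 + \left(201 - \sqrt{37}\right) = 553 - \sqrt{37}$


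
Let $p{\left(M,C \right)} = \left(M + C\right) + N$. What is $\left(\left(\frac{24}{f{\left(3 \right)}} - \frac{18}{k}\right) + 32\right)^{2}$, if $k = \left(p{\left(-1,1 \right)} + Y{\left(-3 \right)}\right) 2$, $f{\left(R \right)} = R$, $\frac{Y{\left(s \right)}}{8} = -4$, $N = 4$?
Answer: $\frac{1274641}{784} \approx 1625.8$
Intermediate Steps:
$Y{\left(s \right)} = -32$ ($Y{\left(s \right)} = 8 \left(-4\right) = -32$)
$p{\left(M,C \right)} = 4 + C + M$ ($p{\left(M,C \right)} = \left(M + C\right) + 4 = \left(C + M\right) + 4 = 4 + C + M$)
$k = -56$ ($k = \left(\left(4 + 1 - 1\right) - 32\right) 2 = \left(4 - 32\right) 2 = \left(-28\right) 2 = -56$)
$\left(\left(\frac{24}{f{\left(3 \right)}} - \frac{18}{k}\right) + 32\right)^{2} = \left(\left(\frac{24}{3} - \frac{18}{-56}\right) + 32\right)^{2} = \left(\left(24 \cdot \frac{1}{3} - - \frac{9}{28}\right) + 32\right)^{2} = \left(\left(8 + \frac{9}{28}\right) + 32\right)^{2} = \left(\frac{233}{28} + 32\right)^{2} = \left(\frac{1129}{28}\right)^{2} = \frac{1274641}{784}$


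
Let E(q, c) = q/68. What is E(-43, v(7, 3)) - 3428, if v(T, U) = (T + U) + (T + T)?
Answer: -233147/68 ≈ -3428.6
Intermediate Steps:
v(T, U) = U + 3*T (v(T, U) = (T + U) + 2*T = U + 3*T)
E(q, c) = q/68 (E(q, c) = q*(1/68) = q/68)
E(-43, v(7, 3)) - 3428 = (1/68)*(-43) - 3428 = -43/68 - 3428 = -233147/68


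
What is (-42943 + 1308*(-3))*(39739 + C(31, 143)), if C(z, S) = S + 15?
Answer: -1869852699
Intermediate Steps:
C(z, S) = 15 + S
(-42943 + 1308*(-3))*(39739 + C(31, 143)) = (-42943 + 1308*(-3))*(39739 + (15 + 143)) = (-42943 - 3924)*(39739 + 158) = -46867*39897 = -1869852699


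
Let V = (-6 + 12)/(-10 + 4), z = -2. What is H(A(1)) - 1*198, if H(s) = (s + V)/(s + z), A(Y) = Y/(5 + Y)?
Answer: -2173/11 ≈ -197.55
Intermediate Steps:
V = -1 (V = 6/(-6) = 6*(-⅙) = -1)
A(Y) = Y/(5 + Y)
H(s) = (-1 + s)/(-2 + s) (H(s) = (s - 1)/(s - 2) = (-1 + s)/(-2 + s))
H(A(1)) - 1*198 = (-1 + 1/(5 + 1))/(-2 + 1/(5 + 1)) - 1*198 = (-1 + 1/6)/(-2 + 1/6) - 198 = (-1 + 1*(⅙))/(-2 + 1*(⅙)) - 198 = (-1 + ⅙)/(-2 + ⅙) - 198 = -⅚/(-11/6) - 198 = -6/11*(-⅚) - 198 = 5/11 - 198 = -2173/11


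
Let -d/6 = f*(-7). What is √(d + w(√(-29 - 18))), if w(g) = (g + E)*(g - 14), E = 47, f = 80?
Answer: √(2655 + 33*I*√47) ≈ 51.573 + 2.1933*I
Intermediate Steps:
d = 3360 (d = -480*(-7) = -6*(-560) = 3360)
w(g) = (-14 + g)*(47 + g) (w(g) = (g + 47)*(g - 14) = (47 + g)*(-14 + g) = (-14 + g)*(47 + g))
√(d + w(√(-29 - 18))) = √(3360 + (-658 + (√(-29 - 18))² + 33*√(-29 - 18))) = √(3360 + (-658 + (√(-47))² + 33*√(-47))) = √(3360 + (-658 + (I*√47)² + 33*(I*√47))) = √(3360 + (-658 - 47 + 33*I*√47)) = √(3360 + (-705 + 33*I*√47)) = √(2655 + 33*I*√47)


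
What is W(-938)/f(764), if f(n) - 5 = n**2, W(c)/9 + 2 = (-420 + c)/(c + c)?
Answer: -513/26071978 ≈ -1.9676e-5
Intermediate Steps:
W(c) = -18 + 9*(-420 + c)/(2*c) (W(c) = -18 + 9*((-420 + c)/(c + c)) = -18 + 9*((-420 + c)/((2*c))) = -18 + 9*((-420 + c)*(1/(2*c))) = -18 + 9*((-420 + c)/(2*c)) = -18 + 9*(-420 + c)/(2*c))
f(n) = 5 + n**2
W(-938)/f(764) = (-27/2 - 1890/(-938))/(5 + 764**2) = (-27/2 - 1890*(-1/938))/(5 + 583696) = (-27/2 + 135/67)/583701 = -1539/134*1/583701 = -513/26071978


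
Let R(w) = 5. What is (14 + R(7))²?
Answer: 361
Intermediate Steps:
(14 + R(7))² = (14 + 5)² = 19² = 361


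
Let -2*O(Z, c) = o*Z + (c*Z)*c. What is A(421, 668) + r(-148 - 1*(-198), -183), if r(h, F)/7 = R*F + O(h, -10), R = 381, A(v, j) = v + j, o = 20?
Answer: -507972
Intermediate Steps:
A(v, j) = j + v
O(Z, c) = -10*Z - Z*c**2/2 (O(Z, c) = -(20*Z + (c*Z)*c)/2 = -(20*Z + (Z*c)*c)/2 = -(20*Z + Z*c**2)/2 = -10*Z - Z*c**2/2)
r(h, F) = -420*h + 2667*F (r(h, F) = 7*(381*F - h*(20 + (-10)**2)/2) = 7*(381*F - h*(20 + 100)/2) = 7*(381*F - 1/2*h*120) = 7*(381*F - 60*h) = 7*(-60*h + 381*F) = -420*h + 2667*F)
A(421, 668) + r(-148 - 1*(-198), -183) = (668 + 421) + (-420*(-148 - 1*(-198)) + 2667*(-183)) = 1089 + (-420*(-148 + 198) - 488061) = 1089 + (-420*50 - 488061) = 1089 + (-21000 - 488061) = 1089 - 509061 = -507972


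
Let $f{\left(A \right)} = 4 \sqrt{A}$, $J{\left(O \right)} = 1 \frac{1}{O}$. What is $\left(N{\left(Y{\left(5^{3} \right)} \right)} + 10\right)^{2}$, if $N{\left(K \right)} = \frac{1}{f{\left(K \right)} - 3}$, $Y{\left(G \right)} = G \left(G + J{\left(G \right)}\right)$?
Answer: $\frac{6250365255345}{62503500049} + \frac{20000584 \sqrt{15626}}{62503500049} \approx 100.04$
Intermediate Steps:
$J{\left(O \right)} = \frac{1}{O}$
$Y{\left(G \right)} = G \left(G + \frac{1}{G}\right)$
$N{\left(K \right)} = \frac{1}{-3 + 4 \sqrt{K}}$ ($N{\left(K \right)} = \frac{1}{4 \sqrt{K} - 3} = \frac{1}{-3 + 4 \sqrt{K}}$)
$\left(N{\left(Y{\left(5^{3} \right)} \right)} + 10\right)^{2} = \left(\frac{1}{-3 + 4 \sqrt{1 + \left(5^{3}\right)^{2}}} + 10\right)^{2} = \left(\frac{1}{-3 + 4 \sqrt{1 + 125^{2}}} + 10\right)^{2} = \left(\frac{1}{-3 + 4 \sqrt{1 + 15625}} + 10\right)^{2} = \left(\frac{1}{-3 + 4 \sqrt{15626}} + 10\right)^{2} = \left(10 + \frac{1}{-3 + 4 \sqrt{15626}}\right)^{2}$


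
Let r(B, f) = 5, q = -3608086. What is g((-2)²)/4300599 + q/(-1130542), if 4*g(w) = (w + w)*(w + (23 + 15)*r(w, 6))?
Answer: 7758684846905/2431003897329 ≈ 3.1916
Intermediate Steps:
g(w) = w*(190 + w)/2 (g(w) = ((w + w)*(w + (23 + 15)*5))/4 = ((2*w)*(w + 38*5))/4 = ((2*w)*(w + 190))/4 = ((2*w)*(190 + w))/4 = (2*w*(190 + w))/4 = w*(190 + w)/2)
g((-2)²)/4300599 + q/(-1130542) = ((½)*(-2)²*(190 + (-2)²))/4300599 - 3608086/(-1130542) = ((½)*4*(190 + 4))*(1/4300599) - 3608086*(-1/1130542) = ((½)*4*194)*(1/4300599) + 1804043/565271 = 388*(1/4300599) + 1804043/565271 = 388/4300599 + 1804043/565271 = 7758684846905/2431003897329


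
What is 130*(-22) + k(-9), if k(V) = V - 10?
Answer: -2879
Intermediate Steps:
k(V) = -10 + V
130*(-22) + k(-9) = 130*(-22) + (-10 - 9) = -2860 - 19 = -2879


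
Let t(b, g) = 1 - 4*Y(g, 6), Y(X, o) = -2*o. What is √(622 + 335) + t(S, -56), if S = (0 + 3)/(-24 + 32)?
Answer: 49 + √957 ≈ 79.935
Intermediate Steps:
S = 3/8 ≈ 0.37500
t(b, g) = 49 (t(b, g) = 1 - (-8)*6 = 1 - 4*(-12) = 1 + 48 = 49)
√(622 + 335) + t(S, -56) = √(622 + 335) + 49 = √957 + 49 = 49 + √957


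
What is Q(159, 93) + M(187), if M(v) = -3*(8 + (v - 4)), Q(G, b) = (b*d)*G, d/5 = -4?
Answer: -296313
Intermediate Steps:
d = -20 (d = 5*(-4) = -20)
Q(G, b) = -20*G*b (Q(G, b) = (b*(-20))*G = (-20*b)*G = -20*G*b)
M(v) = -12 - 3*v (M(v) = -3*(8 + (-4 + v)) = -3*(4 + v) = -12 - 3*v)
Q(159, 93) + M(187) = -20*159*93 + (-12 - 3*187) = -295740 + (-12 - 561) = -295740 - 573 = -296313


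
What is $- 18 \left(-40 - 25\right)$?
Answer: $1170$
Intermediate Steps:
$- 18 \left(-40 - 25\right) = \left(-18\right) \left(-65\right) = 1170$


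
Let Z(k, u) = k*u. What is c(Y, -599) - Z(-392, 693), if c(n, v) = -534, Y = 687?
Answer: 271122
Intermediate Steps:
c(Y, -599) - Z(-392, 693) = -534 - (-392)*693 = -534 - 1*(-271656) = -534 + 271656 = 271122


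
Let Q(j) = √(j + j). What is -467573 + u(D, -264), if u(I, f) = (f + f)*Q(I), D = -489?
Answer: -467573 - 528*I*√978 ≈ -4.6757e+5 - 16512.0*I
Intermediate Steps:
Q(j) = √2*√j (Q(j) = √(2*j) = √2*√j)
u(I, f) = 2*f*√2*√I (u(I, f) = (f + f)*(√2*√I) = (2*f)*(√2*√I) = 2*f*√2*√I)
-467573 + u(D, -264) = -467573 + 2*(-264)*√2*√(-489) = -467573 + 2*(-264)*√2*(I*√489) = -467573 - 528*I*√978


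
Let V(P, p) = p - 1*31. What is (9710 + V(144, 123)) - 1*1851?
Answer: 7951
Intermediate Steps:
V(P, p) = -31 + p (V(P, p) = p - 31 = -31 + p)
(9710 + V(144, 123)) - 1*1851 = (9710 + (-31 + 123)) - 1*1851 = (9710 + 92) - 1851 = 9802 - 1851 = 7951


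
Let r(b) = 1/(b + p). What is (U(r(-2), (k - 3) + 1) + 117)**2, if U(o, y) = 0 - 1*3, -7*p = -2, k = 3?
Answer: 12996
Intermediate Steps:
p = 2/7 (p = -1/7*(-2) = 2/7 ≈ 0.28571)
r(b) = 1/(2/7 + b) (r(b) = 1/(b + 2/7) = 1/(2/7 + b))
U(o, y) = -3 (U(o, y) = 0 - 3 = -3)
(U(r(-2), (k - 3) + 1) + 117)**2 = (-3 + 117)**2 = 114**2 = 12996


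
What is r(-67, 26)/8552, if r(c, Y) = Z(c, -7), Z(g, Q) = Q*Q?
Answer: 49/8552 ≈ 0.0057297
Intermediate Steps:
Z(g, Q) = Q**2
r(c, Y) = 49 (r(c, Y) = (-7)**2 = 49)
r(-67, 26)/8552 = 49/8552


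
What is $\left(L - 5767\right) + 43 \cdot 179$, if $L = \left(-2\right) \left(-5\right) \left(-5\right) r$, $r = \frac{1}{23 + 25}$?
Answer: $\frac{46295}{24} \approx 1929.0$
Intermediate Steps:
$r = \frac{1}{48} \approx 0.020833$
$L = - \frac{25}{24}$ ($L = \left(-2\right) \left(-5\right) \left(-5\right) \frac{1}{48} = 10 \left(-5\right) \frac{1}{48} = \left(-50\right) \frac{1}{48} = - \frac{25}{24} \approx -1.0417$)
$\left(L - 5767\right) + 43 \cdot 179 = \left(- \frac{25}{24} - 5767\right) + 43 \cdot 179 = - \frac{138433}{24} + 7697 = \frac{46295}{24}$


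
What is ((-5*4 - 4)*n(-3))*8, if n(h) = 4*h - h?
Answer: 1728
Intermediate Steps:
n(h) = 3*h
((-5*4 - 4)*n(-3))*8 = ((-5*4 - 4)*(3*(-3)))*8 = ((-20 - 4)*(-9))*8 = -24*(-9)*8 = 216*8 = 1728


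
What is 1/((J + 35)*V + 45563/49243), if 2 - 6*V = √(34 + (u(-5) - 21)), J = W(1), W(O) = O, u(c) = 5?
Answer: -59247893/2204559959 - 82509858*√2/2204559959 ≈ -0.079805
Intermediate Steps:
J = 1
V = ⅓ - √2/2 (V = ⅓ - √(34 + (5 - 21))/6 = ⅓ - √(34 - 16)/6 = ⅓ - √2/2 ≈ -0.37377)
1/((J + 35)*V + 45563/49243) = 1/((1 + 35)*(⅓ - √2/2) + 45563/49243) = 1/(36*(⅓ - √2/2) + 45563*(1/49243)) = 1/((12 - 18*√2) + 1981/2141) = 1/(27673/2141 - 18*√2)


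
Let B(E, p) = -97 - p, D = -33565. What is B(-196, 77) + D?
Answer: -33739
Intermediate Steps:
B(-196, 77) + D = (-97 - 1*77) - 33565 = (-97 - 77) - 33565 = -174 - 33565 = -33739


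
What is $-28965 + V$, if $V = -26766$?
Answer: $-55731$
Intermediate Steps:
$-28965 + V = -28965 - 26766 = -55731$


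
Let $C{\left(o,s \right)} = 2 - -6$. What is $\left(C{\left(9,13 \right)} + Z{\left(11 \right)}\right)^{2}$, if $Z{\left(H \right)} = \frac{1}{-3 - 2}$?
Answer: $\frac{1521}{25} \approx 60.84$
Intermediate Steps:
$C{\left(o,s \right)} = 8$ ($C{\left(o,s \right)} = 2 + 6 = 8$)
$Z{\left(H \right)} = - \frac{1}{5}$ ($Z{\left(H \right)} = \frac{1}{-5} = - \frac{1}{5}$)
$\left(C{\left(9,13 \right)} + Z{\left(11 \right)}\right)^{2} = \left(8 - \frac{1}{5}\right)^{2} = \left(\frac{39}{5}\right)^{2} = \frac{1521}{25}$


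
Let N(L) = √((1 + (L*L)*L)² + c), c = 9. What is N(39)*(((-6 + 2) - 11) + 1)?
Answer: -14*√3518862409 ≈ -8.3048e+5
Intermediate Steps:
N(L) = √(9 + (1 + L³)²) (N(L) = √((1 + (L*L)*L)² + 9) = √((1 + L²*L)² + 9) = √((1 + L³)² + 9) = √(9 + (1 + L³)²))
N(39)*(((-6 + 2) - 11) + 1) = √(9 + (1 + 39³)²)*(((-6 + 2) - 11) + 1) = √(9 + (1 + 59319)²)*((-4 - 11) + 1) = √(9 + 59320²)*(-15 + 1) = √(9 + 3518862400)*(-14) = √3518862409*(-14) = -14*√3518862409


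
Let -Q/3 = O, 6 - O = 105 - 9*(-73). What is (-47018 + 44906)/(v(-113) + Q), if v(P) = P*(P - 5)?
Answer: -1056/7801 ≈ -0.13537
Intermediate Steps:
v(P) = P*(-5 + P)
O = -756 (O = 6 - (105 - 9*(-73)) = 6 - (105 + 657) = 6 - 1*762 = 6 - 762 = -756)
Q = 2268 (Q = -3*(-756) = 2268)
(-47018 + 44906)/(v(-113) + Q) = (-47018 + 44906)/(-113*(-5 - 113) + 2268) = -2112/(-113*(-118) + 2268) = -2112/(13334 + 2268) = -2112/15602 = -2112*1/15602 = -1056/7801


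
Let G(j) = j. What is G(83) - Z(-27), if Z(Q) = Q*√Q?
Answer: 83 + 81*I*√3 ≈ 83.0 + 140.3*I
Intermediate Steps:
Z(Q) = Q^(3/2)
G(83) - Z(-27) = 83 - (-27)^(3/2) = 83 - (-81)*I*√3 = 83 + 81*I*√3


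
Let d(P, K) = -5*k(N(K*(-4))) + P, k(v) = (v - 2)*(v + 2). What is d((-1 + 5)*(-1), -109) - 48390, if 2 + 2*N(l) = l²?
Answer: -45169709419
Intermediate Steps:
N(l) = -1 + l²/2
k(v) = (-2 + v)*(2 + v)
d(P, K) = 20 + P - 5*(-1 + 8*K²)² (d(P, K) = -5*(-4 + (-1 + (K*(-4))²/2)²) + P = -5*(-4 + (-1 + (-4*K)²/2)²) + P = -5*(-4 + (-1 + (16*K²)/2)²) + P = -5*(-4 + (-1 + 8*K²)²) + P = (20 - 5*(-1 + 8*K²)²) + P = 20 + P - 5*(-1 + 8*K²)²)
d((-1 + 5)*(-1), -109) - 48390 = (20 + (-1 + 5)*(-1) - 5*(-1 + 8*(-109)²)²) - 48390 = (20 + 4*(-1) - 5*(-1 + 8*11881)²) - 48390 = (20 - 4 - 5*(-1 + 95048)²) - 48390 = (20 - 4 - 5*95047²) - 48390 = (20 - 4 - 5*9033932209) - 48390 = (20 - 4 - 45169661045) - 48390 = -45169661029 - 48390 = -45169709419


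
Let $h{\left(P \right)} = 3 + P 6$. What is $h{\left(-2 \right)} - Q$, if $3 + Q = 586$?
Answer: $-592$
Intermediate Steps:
$h{\left(P \right)} = 3 + 6 P$
$Q = 583$ ($Q = -3 + 586 = 583$)
$h{\left(-2 \right)} - Q = \left(3 + 6 \left(-2\right)\right) - 583 = \left(3 - 12\right) - 583 = -9 - 583 = -592$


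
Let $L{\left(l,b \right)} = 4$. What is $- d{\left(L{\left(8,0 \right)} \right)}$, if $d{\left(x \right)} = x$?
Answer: $-4$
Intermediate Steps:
$- d{\left(L{\left(8,0 \right)} \right)} = \left(-1\right) 4 = -4$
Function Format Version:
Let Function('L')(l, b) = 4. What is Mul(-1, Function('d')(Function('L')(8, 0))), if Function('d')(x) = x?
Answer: -4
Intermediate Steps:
Mul(-1, Function('d')(Function('L')(8, 0))) = Mul(-1, 4) = -4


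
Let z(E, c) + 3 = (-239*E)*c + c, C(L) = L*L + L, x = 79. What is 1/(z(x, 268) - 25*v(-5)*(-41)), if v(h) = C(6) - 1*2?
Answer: -1/5018843 ≈ -1.9925e-7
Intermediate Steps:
C(L) = L + L² (C(L) = L² + L = L + L²)
v(h) = 40 (v(h) = 6*(1 + 6) - 1*2 = 6*7 - 2 = 42 - 2 = 40)
z(E, c) = -3 + c - 239*E*c (z(E, c) = -3 + ((-239*E)*c + c) = -3 + (-239*E*c + c) = -3 + (c - 239*E*c) = -3 + c - 239*E*c)
1/(z(x, 268) - 25*v(-5)*(-41)) = 1/((-3 + 268 - 239*79*268) - 25*40*(-41)) = 1/((-3 + 268 - 5060108) - 1000*(-41)) = 1/(-5059843 + 41000) = 1/(-5018843) = -1/5018843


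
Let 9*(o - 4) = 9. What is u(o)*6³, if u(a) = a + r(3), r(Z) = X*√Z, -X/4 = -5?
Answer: 1080 + 4320*√3 ≈ 8562.5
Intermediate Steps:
o = 5 (o = 4 + (⅑)*9 = 4 + 1 = 5)
X = 20 (X = -4*(-5) = 20)
r(Z) = 20*√Z
u(a) = a + 20*√3
u(o)*6³ = (5 + 20*√3)*6³ = (5 + 20*√3)*216 = 1080 + 4320*√3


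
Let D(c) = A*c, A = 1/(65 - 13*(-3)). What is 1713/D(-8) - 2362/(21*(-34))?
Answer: -7948852/357 ≈ -22266.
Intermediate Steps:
A = 1/104 (A = 1/(65 + 39) = 1/104 ≈ 0.0096154)
D(c) = c/104
1713/D(-8) - 2362/(21*(-34)) = 1713/(((1/104)*(-8))) - 2362/(21*(-34)) = 1713/(-1/13) - 2362/(-714) = 1713*(-13) - 2362*(-1/714) = -22269 + 1181/357 = -7948852/357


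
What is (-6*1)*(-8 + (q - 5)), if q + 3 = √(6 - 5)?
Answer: 90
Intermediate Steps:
q = -2 (q = -3 + √(6 - 5) = -3 + √1 = -3 + 1 = -2)
(-6*1)*(-8 + (q - 5)) = (-6*1)*(-8 + (-2 - 5)) = -6*(-8 - 7) = -6*(-15) = 90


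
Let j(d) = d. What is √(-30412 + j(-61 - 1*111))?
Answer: 2*I*√7646 ≈ 174.88*I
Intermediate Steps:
√(-30412 + j(-61 - 1*111)) = √(-30412 + (-61 - 1*111)) = √(-30412 + (-61 - 111)) = √(-30412 - 172) = √(-30584) = 2*I*√7646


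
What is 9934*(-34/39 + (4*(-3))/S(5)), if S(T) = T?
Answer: -6337892/195 ≈ -32502.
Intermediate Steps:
9934*(-34/39 + (4*(-3))/S(5)) = 9934*(-34/39 + (4*(-3))/5) = 9934*(-34*1/39 - 12*⅕) = 9934*(-34/39 - 12/5) = 9934*(-638/195) = -6337892/195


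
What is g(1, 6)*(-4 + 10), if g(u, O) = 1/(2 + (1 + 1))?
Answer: 3/2 ≈ 1.5000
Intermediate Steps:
g(u, O) = 1/4 (g(u, O) = 1/(2 + 2) = 1/4)
g(1, 6)*(-4 + 10) = (-4 + 10)/4 = (1/4)*6 = 3/2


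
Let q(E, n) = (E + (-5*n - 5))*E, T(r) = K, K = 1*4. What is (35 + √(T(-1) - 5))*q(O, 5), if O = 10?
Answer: -7000 - 200*I ≈ -7000.0 - 200.0*I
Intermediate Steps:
K = 4
T(r) = 4
q(E, n) = E*(-5 + E - 5*n) (q(E, n) = (E + (-5 - 5*n))*E = (-5 + E - 5*n)*E = E*(-5 + E - 5*n))
(35 + √(T(-1) - 5))*q(O, 5) = (35 + √(4 - 5))*(10*(-5 + 10 - 5*5)) = (35 + √(-1))*(10*(-5 + 10 - 25)) = (35 + I)*(10*(-20)) = (35 + I)*(-200) = -7000 - 200*I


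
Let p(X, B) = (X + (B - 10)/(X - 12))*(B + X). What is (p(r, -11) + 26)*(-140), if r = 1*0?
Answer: -945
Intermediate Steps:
r = 0
p(X, B) = (B + X)*(X + (-10 + B)/(-12 + X)) (p(X, B) = (X + (-10 + B)/(-12 + X))*(B + X) = (B + X)*(X + (-10 + B)/(-12 + X)))
(p(r, -11) + 26)*(-140) = (((-11)² + 0³ - 12*0² - 10*(-11) - 10*0 - 11*0² - 11*(-11)*0)/(-12 + 0) + 26)*(-140) = ((121 + 0 - 12*0 + 110 + 0 - 11*0 + 0)/(-12) + 26)*(-140) = (-(121 + 0 + 0 + 110 + 0 + 0 + 0)/12 + 26)*(-140) = (-1/12*231 + 26)*(-140) = (-77/4 + 26)*(-140) = (27/4)*(-140) = -945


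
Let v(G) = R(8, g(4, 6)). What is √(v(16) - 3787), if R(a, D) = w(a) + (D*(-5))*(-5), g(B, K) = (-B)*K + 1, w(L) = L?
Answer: I*√4354 ≈ 65.985*I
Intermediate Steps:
g(B, K) = 1 - B*K (g(B, K) = -B*K + 1 = 1 - B*K)
R(a, D) = a + 25*D (R(a, D) = a + (D*(-5))*(-5) = a - 5*D*(-5) = a + 25*D)
v(G) = -567 (v(G) = 8 + 25*(1 - 1*4*6) = 8 + 25*(1 - 24) = 8 + 25*(-23) = 8 - 575 = -567)
√(v(16) - 3787) = √(-567 - 3787) = √(-4354) = I*√4354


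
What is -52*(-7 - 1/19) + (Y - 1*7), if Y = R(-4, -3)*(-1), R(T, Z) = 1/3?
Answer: 20486/57 ≈ 359.40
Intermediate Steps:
R(T, Z) = ⅓
Y = -⅓ (Y = (⅓)*(-1) = -⅓ ≈ -0.33333)
-52*(-7 - 1/19) + (Y - 1*7) = -52*(-7 - 1/19) + (-⅓ - 1*7) = -52*(-7 - 1*1/19) + (-⅓ - 7) = -52*(-7 - 1/19) - 22/3 = -52*(-134/19) - 22/3 = 6968/19 - 22/3 = 20486/57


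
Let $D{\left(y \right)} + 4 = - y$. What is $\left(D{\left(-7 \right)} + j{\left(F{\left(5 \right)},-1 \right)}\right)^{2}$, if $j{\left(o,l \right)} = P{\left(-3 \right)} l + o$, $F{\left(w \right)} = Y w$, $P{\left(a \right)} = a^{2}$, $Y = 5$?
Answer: $361$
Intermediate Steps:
$D{\left(y \right)} = -4 - y$
$F{\left(w \right)} = 5 w$
$j{\left(o,l \right)} = o + 9 l$ ($j{\left(o,l \right)} = \left(-3\right)^{2} l + o = 9 l + o = o + 9 l$)
$\left(D{\left(-7 \right)} + j{\left(F{\left(5 \right)},-1 \right)}\right)^{2} = \left(\left(-4 - -7\right) + \left(5 \cdot 5 + 9 \left(-1\right)\right)\right)^{2} = \left(\left(-4 + 7\right) + \left(25 - 9\right)\right)^{2} = \left(3 + 16\right)^{2} = 19^{2} = 361$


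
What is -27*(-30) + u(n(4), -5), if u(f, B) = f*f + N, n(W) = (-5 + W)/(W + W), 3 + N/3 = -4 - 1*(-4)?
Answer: 51265/64 ≈ 801.02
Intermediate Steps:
N = -9 (N = -9 + 3*(-4 - 1*(-4)) = -9 + 3*(-4 + 4) = -9 + 3*0 = -9 + 0 = -9)
n(W) = (-5 + W)/(2*W) (n(W) = (-5 + W)/((2*W)) = (-5 + W)*(1/(2*W)) = (-5 + W)/(2*W))
u(f, B) = -9 + f² (u(f, B) = f*f - 9 = f² - 9 = -9 + f²)
-27*(-30) + u(n(4), -5) = -27*(-30) + (-9 + ((½)*(-5 + 4)/4)²) = 810 + (-9 + ((½)*(¼)*(-1))²) = 810 + (-9 + (-⅛)²) = 810 + (-9 + 1/64) = 810 - 575/64 = 51265/64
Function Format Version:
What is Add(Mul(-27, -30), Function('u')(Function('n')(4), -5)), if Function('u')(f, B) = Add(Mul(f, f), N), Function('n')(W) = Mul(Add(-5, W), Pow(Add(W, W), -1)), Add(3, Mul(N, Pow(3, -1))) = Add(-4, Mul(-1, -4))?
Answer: Rational(51265, 64) ≈ 801.02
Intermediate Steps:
N = -9 (N = Add(-9, Mul(3, Add(-4, Mul(-1, -4)))) = Add(-9, Mul(3, Add(-4, 4))) = Add(-9, Mul(3, 0)) = Add(-9, 0) = -9)
Function('n')(W) = Mul(Rational(1, 2), Pow(W, -1), Add(-5, W)) (Function('n')(W) = Mul(Add(-5, W), Pow(Mul(2, W), -1)) = Mul(Add(-5, W), Mul(Rational(1, 2), Pow(W, -1))) = Mul(Rational(1, 2), Pow(W, -1), Add(-5, W)))
Function('u')(f, B) = Add(-9, Pow(f, 2)) (Function('u')(f, B) = Add(Mul(f, f), -9) = Add(Pow(f, 2), -9) = Add(-9, Pow(f, 2)))
Add(Mul(-27, -30), Function('u')(Function('n')(4), -5)) = Add(Mul(-27, -30), Add(-9, Pow(Mul(Rational(1, 2), Pow(4, -1), Add(-5, 4)), 2))) = Add(810, Add(-9, Pow(Mul(Rational(1, 2), Rational(1, 4), -1), 2))) = Add(810, Add(-9, Pow(Rational(-1, 8), 2))) = Add(810, Add(-9, Rational(1, 64))) = Add(810, Rational(-575, 64)) = Rational(51265, 64)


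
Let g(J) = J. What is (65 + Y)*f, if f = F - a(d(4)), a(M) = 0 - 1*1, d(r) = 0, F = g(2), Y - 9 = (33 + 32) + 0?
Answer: 417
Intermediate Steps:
Y = 74 (Y = 9 + ((33 + 32) + 0) = 9 + (65 + 0) = 9 + 65 = 74)
F = 2
a(M) = -1 (a(M) = 0 - 1 = -1)
f = 3 (f = 2 - 1*(-1) = 2 + 1 = 3)
(65 + Y)*f = (65 + 74)*3 = 139*3 = 417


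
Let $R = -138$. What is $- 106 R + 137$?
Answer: $14765$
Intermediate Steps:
$- 106 R + 137 = \left(-106\right) \left(-138\right) + 137 = 14628 + 137 = 14765$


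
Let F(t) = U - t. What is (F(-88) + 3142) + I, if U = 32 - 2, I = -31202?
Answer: -27942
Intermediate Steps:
U = 30
F(t) = 30 - t
(F(-88) + 3142) + I = ((30 - 1*(-88)) + 3142) - 31202 = ((30 + 88) + 3142) - 31202 = (118 + 3142) - 31202 = 3260 - 31202 = -27942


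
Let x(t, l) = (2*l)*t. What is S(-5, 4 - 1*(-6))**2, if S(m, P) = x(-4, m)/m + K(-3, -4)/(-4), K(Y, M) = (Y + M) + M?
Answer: 441/16 ≈ 27.563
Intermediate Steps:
K(Y, M) = Y + 2*M (K(Y, M) = (M + Y) + M = Y + 2*M)
x(t, l) = 2*l*t
S(m, P) = -21/4 (S(m, P) = (2*m*(-4))/m + (-3 + 2*(-4))/(-4) = (-8*m)/m + (-3 - 8)*(-1/4) = -8 - 11*(-1/4) = -8 + 11/4 = -21/4)
S(-5, 4 - 1*(-6))**2 = (-21/4)**2 = 441/16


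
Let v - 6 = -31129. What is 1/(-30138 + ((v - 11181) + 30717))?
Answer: -1/41725 ≈ -2.3966e-5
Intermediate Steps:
v = -31123 (v = 6 - 31129 = -31123)
1/(-30138 + ((v - 11181) + 30717)) = 1/(-30138 + ((-31123 - 11181) + 30717)) = 1/(-30138 + (-42304 + 30717)) = 1/(-30138 - 11587) = 1/(-41725) = -1/41725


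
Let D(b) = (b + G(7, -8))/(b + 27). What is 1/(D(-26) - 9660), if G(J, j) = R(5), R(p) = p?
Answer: -1/9681 ≈ -0.00010330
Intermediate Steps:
G(J, j) = 5
D(b) = (5 + b)/(27 + b) (D(b) = (b + 5)/(b + 27) = (5 + b)/(27 + b))
1/(D(-26) - 9660) = 1/((5 - 26)/(27 - 26) - 9660) = 1/(-21/1 - 9660) = 1/(1*(-21) - 9660) = 1/(-21 - 9660) = 1/(-9681) = -1/9681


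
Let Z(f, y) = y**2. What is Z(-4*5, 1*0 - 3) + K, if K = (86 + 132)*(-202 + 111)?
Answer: -19829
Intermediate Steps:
K = -19838 (K = 218*(-91) = -19838)
Z(-4*5, 1*0 - 3) + K = (1*0 - 3)**2 - 19838 = (0 - 3)**2 - 19838 = (-3)**2 - 19838 = 9 - 19838 = -19829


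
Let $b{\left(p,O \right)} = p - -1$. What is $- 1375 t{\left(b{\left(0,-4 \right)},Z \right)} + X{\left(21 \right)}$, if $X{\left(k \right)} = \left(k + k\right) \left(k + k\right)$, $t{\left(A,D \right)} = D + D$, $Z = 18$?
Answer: $-47736$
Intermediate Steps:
$b{\left(p,O \right)} = 1 + p$ ($b{\left(p,O \right)} = p + 1 = 1 + p$)
$t{\left(A,D \right)} = 2 D$
$X{\left(k \right)} = 4 k^{2}$ ($X{\left(k \right)} = 2 k 2 k = 4 k^{2}$)
$- 1375 t{\left(b{\left(0,-4 \right)},Z \right)} + X{\left(21 \right)} = - 1375 \cdot 2 \cdot 18 + 4 \cdot 21^{2} = \left(-1375\right) 36 + 4 \cdot 441 = -49500 + 1764 = -47736$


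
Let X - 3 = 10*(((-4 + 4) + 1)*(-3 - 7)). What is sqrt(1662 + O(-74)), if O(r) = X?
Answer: sqrt(1565) ≈ 39.560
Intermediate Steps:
X = -97 (X = 3 + 10*(((-4 + 4) + 1)*(-3 - 7)) = 3 + 10*((0 + 1)*(-10)) = 3 + 10*(1*(-10)) = 3 + 10*(-10) = 3 - 100 = -97)
O(r) = -97
sqrt(1662 + O(-74)) = sqrt(1662 - 97) = sqrt(1565)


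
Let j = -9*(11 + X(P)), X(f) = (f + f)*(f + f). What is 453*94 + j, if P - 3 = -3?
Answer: 42483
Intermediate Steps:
P = 0 (P = 3 - 3 = 0)
X(f) = 4*f² (X(f) = (2*f)*(2*f) = 4*f²)
j = -99 (j = -9*(11 + 4*0²) = -9*(11 + 4*0) = -9*(11 + 0) = -9*11 = -99)
453*94 + j = 453*94 - 99 = 42582 - 99 = 42483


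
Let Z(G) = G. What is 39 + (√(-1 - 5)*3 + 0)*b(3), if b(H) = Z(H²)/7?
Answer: 39 + 27*I*√6/7 ≈ 39.0 + 9.448*I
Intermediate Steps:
b(H) = H²/7
39 + (√(-1 - 5)*3 + 0)*b(3) = 39 + (√(-1 - 5)*3 + 0)*((⅐)*3²) = 39 + (√(-6)*3 + 0)*((⅐)*9) = 39 + ((I*√6)*3 + 0)*(9/7) = 39 + (3*I*√6 + 0)*(9/7) = 39 + (3*I*√6)*(9/7) = 39 + 27*I*√6/7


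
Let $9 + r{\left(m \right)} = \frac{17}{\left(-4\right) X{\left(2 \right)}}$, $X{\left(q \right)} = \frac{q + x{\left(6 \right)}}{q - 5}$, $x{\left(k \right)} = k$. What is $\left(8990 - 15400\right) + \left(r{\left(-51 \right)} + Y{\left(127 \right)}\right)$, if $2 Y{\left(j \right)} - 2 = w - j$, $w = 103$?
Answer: $- \frac{205709}{32} \approx -6428.4$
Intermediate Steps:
$Y{\left(j \right)} = \frac{105}{2} - \frac{j}{2}$ ($Y{\left(j \right)} = 1 + \frac{103 - j}{2} = 1 - \left(- \frac{103}{2} + \frac{j}{2}\right) = \frac{105}{2} - \frac{j}{2}$)
$X{\left(q \right)} = \frac{6 + q}{-5 + q}$ ($X{\left(q \right)} = \frac{q + 6}{q - 5} = \frac{6 + q}{-5 + q}$)
$r{\left(m \right)} = - \frac{237}{32}$ ($r{\left(m \right)} = -9 + \frac{17}{\left(-4\right) \frac{6 + 2}{-5 + 2}} = -9 + \frac{17}{\left(-4\right) \frac{1}{-3} \cdot 8} = -9 + \frac{17}{\left(-4\right) \left(\left(- \frac{1}{3}\right) 8\right)} = -9 + \frac{17}{\left(-4\right) \left(- \frac{8}{3}\right)} = -9 + \frac{17}{\frac{32}{3}} = -9 + 17 \cdot \frac{3}{32} = -9 + \frac{51}{32} = - \frac{237}{32}$)
$\left(8990 - 15400\right) + \left(r{\left(-51 \right)} + Y{\left(127 \right)}\right) = \left(8990 - 15400\right) + \left(- \frac{237}{32} + \left(\frac{105}{2} - \frac{127}{2}\right)\right) = -6410 + \left(- \frac{237}{32} + \left(\frac{105}{2} - \frac{127}{2}\right)\right) = -6410 - \frac{589}{32} = - \frac{205709}{32}$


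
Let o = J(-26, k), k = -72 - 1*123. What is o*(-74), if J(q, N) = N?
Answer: 14430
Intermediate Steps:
k = -195 (k = -72 - 123 = -195)
o = -195
o*(-74) = -195*(-74) = 14430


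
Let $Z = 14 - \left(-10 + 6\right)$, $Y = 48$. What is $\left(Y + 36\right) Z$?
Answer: $1512$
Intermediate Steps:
$Z = 18$ ($Z = 14 - -4 = 14 + 4 = 18$)
$\left(Y + 36\right) Z = \left(48 + 36\right) 18 = 84 \cdot 18 = 1512$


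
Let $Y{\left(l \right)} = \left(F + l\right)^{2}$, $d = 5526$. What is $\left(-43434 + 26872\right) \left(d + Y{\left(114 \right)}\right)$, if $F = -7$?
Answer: $-281139950$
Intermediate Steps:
$Y{\left(l \right)} = \left(-7 + l\right)^{2}$
$\left(-43434 + 26872\right) \left(d + Y{\left(114 \right)}\right) = \left(-43434 + 26872\right) \left(5526 + \left(-7 + 114\right)^{2}\right) = - 16562 \left(5526 + 107^{2}\right) = - 16562 \left(5526 + 11449\right) = \left(-16562\right) 16975 = -281139950$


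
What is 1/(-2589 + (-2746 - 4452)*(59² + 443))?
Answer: -1/28247541 ≈ -3.5401e-8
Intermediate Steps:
1/(-2589 + (-2746 - 4452)*(59² + 443)) = 1/(-2589 - 7198*(3481 + 443)) = 1/(-2589 - 7198*3924) = 1/(-2589 - 28244952) = 1/(-28247541) = -1/28247541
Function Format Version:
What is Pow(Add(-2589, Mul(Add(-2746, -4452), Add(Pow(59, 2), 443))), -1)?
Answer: Rational(-1, 28247541) ≈ -3.5401e-8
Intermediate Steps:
Pow(Add(-2589, Mul(Add(-2746, -4452), Add(Pow(59, 2), 443))), -1) = Pow(Add(-2589, Mul(-7198, Add(3481, 443))), -1) = Pow(Add(-2589, Mul(-7198, 3924)), -1) = Pow(Add(-2589, -28244952), -1) = Pow(-28247541, -1) = Rational(-1, 28247541)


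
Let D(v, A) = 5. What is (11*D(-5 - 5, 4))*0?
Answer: 0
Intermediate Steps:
(11*D(-5 - 5, 4))*0 = (11*5)*0 = 55*0 = 0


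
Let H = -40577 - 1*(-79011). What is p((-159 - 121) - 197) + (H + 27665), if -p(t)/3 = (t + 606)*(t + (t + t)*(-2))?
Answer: -487698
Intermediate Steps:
H = 38434 (H = -40577 + 79011 = 38434)
p(t) = 9*t*(606 + t) (p(t) = -3*(t + 606)*(t + (t + t)*(-2)) = -3*(606 + t)*(t + (2*t)*(-2)) = -3*(606 + t)*(t - 4*t) = -3*(606 + t)*(-3*t) = -(-9)*t*(606 + t) = 9*t*(606 + t))
p((-159 - 121) - 197) + (H + 27665) = 9*((-159 - 121) - 197)*(606 + ((-159 - 121) - 197)) + (38434 + 27665) = 9*(-280 - 197)*(606 + (-280 - 197)) + 66099 = 9*(-477)*(606 - 477) + 66099 = 9*(-477)*129 + 66099 = -553797 + 66099 = -487698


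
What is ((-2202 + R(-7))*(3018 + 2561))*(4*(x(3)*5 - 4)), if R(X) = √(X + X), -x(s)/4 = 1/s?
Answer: 524158208 - 714112*I*√14/3 ≈ 5.2416e+8 - 8.9065e+5*I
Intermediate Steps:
x(s) = -4/s
R(X) = √2*√X (R(X) = √(2*X) = √2*√X)
((-2202 + R(-7))*(3018 + 2561))*(4*(x(3)*5 - 4)) = ((-2202 + √2*√(-7))*(3018 + 2561))*(4*(-4/3*5 - 4)) = ((-2202 + √2*(I*√7))*5579)*(4*(-4*⅓*5 - 4)) = ((-2202 + I*√14)*5579)*(4*(-4/3*5 - 4)) = (-12284958 + 5579*I*√14)*(4*(-20/3 - 4)) = (-12284958 + 5579*I*√14)*(4*(-32/3)) = (-12284958 + 5579*I*√14)*(-128/3) = 524158208 - 714112*I*√14/3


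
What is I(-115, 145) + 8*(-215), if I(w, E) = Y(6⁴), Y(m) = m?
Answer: -424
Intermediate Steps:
I(w, E) = 1296 (I(w, E) = 6⁴ = 1296)
I(-115, 145) + 8*(-215) = 1296 + 8*(-215) = 1296 - 1720 = -424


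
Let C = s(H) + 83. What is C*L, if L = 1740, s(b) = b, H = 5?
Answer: 153120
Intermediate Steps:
C = 88 (C = 5 + 83 = 88)
C*L = 88*1740 = 153120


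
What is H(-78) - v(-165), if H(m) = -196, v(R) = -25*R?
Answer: -4321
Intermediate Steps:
H(-78) - v(-165) = -196 - (-25)*(-165) = -196 - 1*4125 = -196 - 4125 = -4321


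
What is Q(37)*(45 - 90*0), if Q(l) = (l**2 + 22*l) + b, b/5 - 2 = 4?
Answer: 99585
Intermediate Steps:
b = 30 (b = 10 + 5*4 = 10 + 20 = 30)
Q(l) = 30 + l**2 + 22*l (Q(l) = (l**2 + 22*l) + 30 = 30 + l**2 + 22*l)
Q(37)*(45 - 90*0) = (30 + 37**2 + 22*37)*(45 - 90*0) = (30 + 1369 + 814)*(45 + 0) = 2213*45 = 99585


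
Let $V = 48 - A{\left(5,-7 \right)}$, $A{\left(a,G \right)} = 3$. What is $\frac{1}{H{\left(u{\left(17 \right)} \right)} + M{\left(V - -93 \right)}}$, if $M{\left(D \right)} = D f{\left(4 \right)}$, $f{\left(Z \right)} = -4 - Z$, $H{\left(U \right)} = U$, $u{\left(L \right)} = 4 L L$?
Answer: $\frac{1}{52} \approx 0.019231$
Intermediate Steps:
$u{\left(L \right)} = 4 L^{2}$
$V = 45$ ($V = 48 - 3 = 45$)
$M{\left(D \right)} = - 8 D$ ($M{\left(D \right)} = D \left(-4 - 4\right) = D \left(-8\right) = - 8 D$)
$\frac{1}{H{\left(u{\left(17 \right)} \right)} + M{\left(V - -93 \right)}} = \frac{1}{4 \cdot 17^{2} - 8 \left(45 - -93\right)} = \frac{1}{4 \cdot 289 - 8 \left(45 + 93\right)} = \frac{1}{1156 - 1104} = \frac{1}{52}$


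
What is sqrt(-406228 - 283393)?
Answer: I*sqrt(689621) ≈ 830.43*I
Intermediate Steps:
sqrt(-406228 - 283393) = sqrt(-689621) = I*sqrt(689621)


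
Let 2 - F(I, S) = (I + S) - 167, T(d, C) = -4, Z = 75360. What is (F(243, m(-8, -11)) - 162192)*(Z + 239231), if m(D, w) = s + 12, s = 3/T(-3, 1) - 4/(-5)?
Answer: -1021024280551/20 ≈ -5.1051e+10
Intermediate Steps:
s = 1/20 (s = 3/(-4) - 4/(-5) = 3*(-1/4) - 4*(-1/5) = -3/4 + 4/5 = 1/20 ≈ 0.050000)
m(D, w) = 241/20 (m(D, w) = 1/20 + 12 = 241/20)
F(I, S) = 169 - I - S (F(I, S) = 2 - ((I + S) - 167) = 2 - (-167 + I + S) = 2 + (167 - I - S) = 169 - I - S)
(F(243, m(-8, -11)) - 162192)*(Z + 239231) = ((169 - 1*243 - 1*241/20) - 162192)*(75360 + 239231) = ((169 - 243 - 241/20) - 162192)*314591 = (-1721/20 - 162192)*314591 = -3245561/20*314591 = -1021024280551/20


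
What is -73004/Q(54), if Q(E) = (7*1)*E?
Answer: -36502/189 ≈ -193.13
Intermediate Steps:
Q(E) = 7*E
-73004/Q(54) = -73004/(7*54) = -73004/378 = -73004*1/378 = -36502/189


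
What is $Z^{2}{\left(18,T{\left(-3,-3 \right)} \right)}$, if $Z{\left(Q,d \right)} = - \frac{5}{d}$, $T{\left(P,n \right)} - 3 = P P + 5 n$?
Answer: $\frac{25}{9} \approx 2.7778$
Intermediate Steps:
$T{\left(P,n \right)} = 3 + P^{2} + 5 n$ ($T{\left(P,n \right)} = 3 + \left(P P + 5 n\right) = 3 + \left(P^{2} + 5 n\right) = 3 + P^{2} + 5 n$)
$Z^{2}{\left(18,T{\left(-3,-3 \right)} \right)} = \left(- \frac{5}{3 + \left(-3\right)^{2} + 5 \left(-3\right)}\right)^{2} = \left(- \frac{5}{3 + 9 - 15}\right)^{2} = \left(- \frac{5}{-3}\right)^{2} = \left(\left(-5\right) \left(- \frac{1}{3}\right)\right)^{2} = \left(\frac{5}{3}\right)^{2} = \frac{25}{9}$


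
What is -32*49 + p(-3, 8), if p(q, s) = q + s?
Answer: -1563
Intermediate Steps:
-32*49 + p(-3, 8) = -32*49 + (-3 + 8) = -1568 + 5 = -1563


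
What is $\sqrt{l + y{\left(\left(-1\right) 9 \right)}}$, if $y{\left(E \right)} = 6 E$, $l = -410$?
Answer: $4 i \sqrt{29} \approx 21.541 i$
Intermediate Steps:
$\sqrt{l + y{\left(\left(-1\right) 9 \right)}} = \sqrt{-410 + 6 \left(\left(-1\right) 9\right)} = \sqrt{-410 + 6 \left(-9\right)} = \sqrt{-410 - 54} = \sqrt{-464} = 4 i \sqrt{29}$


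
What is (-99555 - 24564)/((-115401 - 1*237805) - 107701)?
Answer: 124119/460907 ≈ 0.26929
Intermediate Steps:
(-99555 - 24564)/((-115401 - 1*237805) - 107701) = -124119/((-115401 - 237805) - 107701) = -124119/(-353206 - 107701) = -124119/(-460907) = -124119*(-1/460907) = 124119/460907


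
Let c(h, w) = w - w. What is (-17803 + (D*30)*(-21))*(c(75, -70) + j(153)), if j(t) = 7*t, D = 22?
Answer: -33911073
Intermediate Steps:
c(h, w) = 0
(-17803 + (D*30)*(-21))*(c(75, -70) + j(153)) = (-17803 + (22*30)*(-21))*(0 + 7*153) = (-17803 + 660*(-21))*(0 + 1071) = (-17803 - 13860)*1071 = -31663*1071 = -33911073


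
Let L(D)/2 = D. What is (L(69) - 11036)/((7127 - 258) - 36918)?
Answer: 10898/30049 ≈ 0.36267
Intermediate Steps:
L(D) = 2*D
(L(69) - 11036)/((7127 - 258) - 36918) = (2*69 - 11036)/((7127 - 258) - 36918) = (138 - 11036)/(6869 - 36918) = -10898/(-30049) = -10898*(-1/30049) = 10898/30049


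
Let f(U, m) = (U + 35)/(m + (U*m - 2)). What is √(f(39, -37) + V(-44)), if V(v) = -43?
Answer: 10*I*√236379/741 ≈ 6.5612*I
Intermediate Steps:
f(U, m) = (35 + U)/(-2 + m + U*m) (f(U, m) = (35 + U)/(m + (-2 + U*m)) = (35 + U)/(-2 + m + U*m))
√(f(39, -37) + V(-44)) = √((35 + 39)/(-2 - 37 + 39*(-37)) - 43) = √(74/(-2 - 37 - 1443) - 43) = √(74/(-1482) - 43) = √(-1/1482*74 - 43) = √(-37/741 - 43) = √(-31900/741) = 10*I*√236379/741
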